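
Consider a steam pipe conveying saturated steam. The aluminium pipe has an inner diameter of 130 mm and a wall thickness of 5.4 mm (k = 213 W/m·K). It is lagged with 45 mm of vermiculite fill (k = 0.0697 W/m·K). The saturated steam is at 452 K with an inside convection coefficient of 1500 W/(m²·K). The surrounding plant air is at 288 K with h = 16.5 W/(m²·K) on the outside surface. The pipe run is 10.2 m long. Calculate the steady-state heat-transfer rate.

Q ≈ 1380 W

Radial resistances (cylindrical: R_cond = ln(r_o/r_i)/(2πkL), R_conv = 1/(h·2πrL)):
R_inner film = 1/(h_i·2πr₁L) = 1/(1500×2π×0.065×10.2) = 1.6×10^-4 K/W
R_aluminium pipe wall = ln(70.4/65)/(2π×213×10.2) = 5.846×10^-6 K/W
R_vermiculite fill = ln(115.4/70.4)/(2π×0.0697×10.2) = 0.1106 K/W
R_outer film = 1/(h_o·2πr_oL) = 1/(16.5×2π×0.1154×10.2) = 0.008195 K/W
R_total = 0.119 K/W
Q = ΔT/R_total = 164/0.119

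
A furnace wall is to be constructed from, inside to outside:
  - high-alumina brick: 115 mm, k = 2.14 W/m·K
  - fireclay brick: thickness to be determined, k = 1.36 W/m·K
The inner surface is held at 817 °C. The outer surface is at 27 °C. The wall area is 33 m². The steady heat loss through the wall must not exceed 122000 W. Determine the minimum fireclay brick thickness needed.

L ≈ 218 mm

Model the wall as resistances in series:
R_high-alumina brick = L/(kA) = 0.115/(2.14×33) = 0.001628 K/W
Sum of the known resistances R_other = 0.001628 K/W
Required total resistance R_tot = ΔT/Q_allow = 790/122000 = 0.006475 K/W
R_fireclay brick = R_tot − R_other = 0.004847 K/W
L = R·k·A = 0.004847×1.36×33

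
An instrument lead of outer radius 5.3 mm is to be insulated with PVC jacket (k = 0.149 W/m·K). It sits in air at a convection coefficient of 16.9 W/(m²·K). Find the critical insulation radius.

r_cr ≈ 8.82 mm

For a cylinder r_cr = k/h = 0.149/16.9
r_cr = 8.82 mm; since the bare radius (5.3 mm) is below r_cr, adding a thin layer of insulation will *increase* heat loss.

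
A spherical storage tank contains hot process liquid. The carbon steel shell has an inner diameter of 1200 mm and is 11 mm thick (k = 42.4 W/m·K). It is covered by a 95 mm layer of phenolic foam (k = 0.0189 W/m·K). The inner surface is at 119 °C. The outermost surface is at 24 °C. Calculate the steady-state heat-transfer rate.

Q ≈ 102 W

Spherical conduction: R = (1/r_in − 1/r_out)/(4πk) per layer; series-sum.
R_carbon steel shell = (1/0.6 − 1/0.611)/(4π×42.4) = 5.632×10^-5 K/W
R_phenolic foam = (1/0.611 − 1/0.706)/(4π×0.0189) = 0.9273 K/W
R_total = 0.9273 K/W
Q = ΔT/R_total = 95/0.9273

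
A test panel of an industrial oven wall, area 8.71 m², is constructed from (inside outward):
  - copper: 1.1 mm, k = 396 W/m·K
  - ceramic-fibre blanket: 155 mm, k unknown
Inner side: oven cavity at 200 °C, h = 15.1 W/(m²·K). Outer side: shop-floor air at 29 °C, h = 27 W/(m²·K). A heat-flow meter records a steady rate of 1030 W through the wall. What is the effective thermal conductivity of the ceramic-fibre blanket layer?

Model the wall as resistances in series:
R_inner film = 1/(h_i·A) = 1/(15.1×8.71) = 0.007603 K/W
R_copper = L/(kA) = 0.0011/(396×8.71) = 3.189×10^-7 K/W
R_outer film = 1/(h_o·A) = 1/(27×8.71) = 0.004252 K/W
Sum of known resistances R_other = 0.01186 K/W
Total R = ΔT/Q = 171/1030 = 0.166 K/W
R_ceramic-fibre blanket = R_total − R_other = 0.1542 K/W
k = L/(R·A) = 0.155/(0.1542×8.71)

k ≈ 0.115 W/(m·K)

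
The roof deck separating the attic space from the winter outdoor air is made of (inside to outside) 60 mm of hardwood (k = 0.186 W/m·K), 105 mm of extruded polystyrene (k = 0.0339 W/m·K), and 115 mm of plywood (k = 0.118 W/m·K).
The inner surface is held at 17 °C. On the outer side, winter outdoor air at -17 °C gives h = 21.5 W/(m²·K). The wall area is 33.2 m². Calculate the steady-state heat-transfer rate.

Using the resistance-network approach (series):
R_hardwood = L/(kA) = 0.06/(0.186×33.2) = 0.009716 K/W
R_extruded polystyrene = L/(kA) = 0.105/(0.0339×33.2) = 0.09329 K/W
R_plywood = L/(kA) = 0.115/(0.118×33.2) = 0.02935 K/W
R_outer film = 1/(h_o·A) = 1/(21.5×33.2) = 0.001401 K/W
R_total = 0.1338 K/W
Q = ΔT / R_total = 34 / 0.1338

Q ≈ 254 W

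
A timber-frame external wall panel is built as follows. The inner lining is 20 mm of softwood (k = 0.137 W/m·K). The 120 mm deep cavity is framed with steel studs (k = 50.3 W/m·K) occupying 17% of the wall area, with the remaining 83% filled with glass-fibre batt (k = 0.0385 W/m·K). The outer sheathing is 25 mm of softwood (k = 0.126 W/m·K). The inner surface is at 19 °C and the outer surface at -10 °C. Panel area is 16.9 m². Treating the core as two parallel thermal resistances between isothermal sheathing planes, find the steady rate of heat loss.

Q ≈ 1370 W

Sheathing layers in series; stud and cavity paths in parallel between them.
R_inner = 0.02/(0.137×16.9) = 0.008638 K/W
R_stud  = 0.12/(50.3×0.17×16.9) = 8.304×10^-4 K/W
R_cav   = 0.12/(0.0385×0.83×16.9) = 0.2222 K/W
1/R_core = 1/R_stud + 1/R_cav → R_core = 8.273×10^-4 K/W
R_outer = 0.025/(0.126×16.9) = 0.01174 K/W
R_total = 0.02121 K/W
Q = ΔT/R_total = 29/0.02121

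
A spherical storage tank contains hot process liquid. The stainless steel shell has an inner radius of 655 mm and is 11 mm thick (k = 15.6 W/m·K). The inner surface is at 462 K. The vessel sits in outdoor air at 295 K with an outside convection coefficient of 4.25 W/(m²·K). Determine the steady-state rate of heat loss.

Radial (spherical) resistances in series:
R_stainless steel shell = (1/0.655 − 1/0.666)/(4π×15.6) = 1.286×10^-4 K/W
R_outer film = 1/(h·4πr_o²) = 1/(4.25×4π×0.666²) = 0.04221 K/W
R_total = 0.04234 K/W
Q = ΔT/R_total = 167/0.04234

Q ≈ 3940 W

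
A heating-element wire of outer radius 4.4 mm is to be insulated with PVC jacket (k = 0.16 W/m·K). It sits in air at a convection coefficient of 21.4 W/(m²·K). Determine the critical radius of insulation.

r_cr ≈ 7.48 mm

For a cylinder r_cr = k/h = 0.16/21.4
r_cr = 7.48 mm; since the bare radius (4.4 mm) is below r_cr, adding a thin layer of insulation will *increase* heat loss.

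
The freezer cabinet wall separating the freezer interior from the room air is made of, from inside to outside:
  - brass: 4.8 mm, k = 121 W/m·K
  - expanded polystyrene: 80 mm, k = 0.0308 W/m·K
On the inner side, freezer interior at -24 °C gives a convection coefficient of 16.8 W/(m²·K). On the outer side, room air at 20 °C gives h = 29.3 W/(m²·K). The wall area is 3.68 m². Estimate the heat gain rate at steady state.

Q ≈ 60.2 W

Series thermal resistances:
R_inner film = 1/(h_i·A) = 1/(16.8×3.68) = 0.01617 K/W
R_brass = L/(kA) = 0.0048/(121×3.68) = 1.078×10^-5 K/W
R_expanded polystyrene = L/(kA) = 0.08/(0.0308×3.68) = 0.7058 K/W
R_outer film = 1/(h_o·A) = 1/(29.3×3.68) = 0.009274 K/W
R_total = 0.7313 K/W
Q = ΔT / R_total = 44 / 0.7313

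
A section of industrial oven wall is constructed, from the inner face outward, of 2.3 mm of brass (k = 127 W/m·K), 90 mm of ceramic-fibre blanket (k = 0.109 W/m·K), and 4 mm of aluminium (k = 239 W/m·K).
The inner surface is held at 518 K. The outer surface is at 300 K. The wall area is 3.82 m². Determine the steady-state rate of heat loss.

Q ≈ 1010 W

Model the wall as resistances in series:
R_brass = L/(kA) = 0.0023/(127×3.82) = 4.741×10^-6 K/W
R_ceramic-fibre blanket = L/(kA) = 0.09/(0.109×3.82) = 0.2161 K/W
R_aluminium = L/(kA) = 0.004/(239×3.82) = 4.381×10^-6 K/W
R_total = 0.2162 K/W
Q = ΔT / R_total = 218 / 0.2162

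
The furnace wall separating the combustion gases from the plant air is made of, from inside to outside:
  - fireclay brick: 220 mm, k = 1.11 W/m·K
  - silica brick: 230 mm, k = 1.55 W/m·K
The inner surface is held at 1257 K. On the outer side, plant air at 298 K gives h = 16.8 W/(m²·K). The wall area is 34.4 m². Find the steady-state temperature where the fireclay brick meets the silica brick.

T ≈ 789 K

Series thermal resistances:
R_fireclay brick = L/(kA) = 0.22/(1.11×34.4) = 0.005762 K/W
R_silica brick = L/(kA) = 0.23/(1.55×34.4) = 0.004314 K/W
R_outer film = 1/(h_o·A) = 1/(16.8×34.4) = 0.00173 K/W
R_total = 0.01181 K/W;  Q = ΔT/R_total = 959/0.01181 = 81230 W
T_interface = T_inner − Q·ΣR(inner→interface) = 1257 − 81200×0.005762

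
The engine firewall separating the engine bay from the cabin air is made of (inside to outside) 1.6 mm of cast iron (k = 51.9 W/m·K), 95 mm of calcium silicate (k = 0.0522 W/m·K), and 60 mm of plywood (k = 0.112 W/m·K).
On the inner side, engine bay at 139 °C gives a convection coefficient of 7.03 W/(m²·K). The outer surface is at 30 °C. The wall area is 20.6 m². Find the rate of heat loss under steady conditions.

Q ≈ 899 W

Using the resistance-network approach (series):
R_inner film = 1/(h_i·A) = 1/(7.03×20.6) = 0.006905 K/W
R_cast iron = L/(kA) = 0.0016/(51.9×20.6) = 1.497×10^-6 K/W
R_calcium silicate = L/(kA) = 0.095/(0.0522×20.6) = 0.08835 K/W
R_plywood = L/(kA) = 0.06/(0.112×20.6) = 0.02601 K/W
R_total = 0.1213 K/W
Q = ΔT / R_total = 109 / 0.1213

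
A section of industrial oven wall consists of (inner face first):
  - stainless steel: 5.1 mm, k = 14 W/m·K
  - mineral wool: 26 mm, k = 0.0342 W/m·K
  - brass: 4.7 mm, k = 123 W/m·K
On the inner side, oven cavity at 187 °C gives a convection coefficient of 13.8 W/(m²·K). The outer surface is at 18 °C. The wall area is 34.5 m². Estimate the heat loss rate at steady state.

Using the resistance-network approach (series):
R_inner film = 1/(h_i·A) = 1/(13.8×34.5) = 0.0021 K/W
R_stainless steel = L/(kA) = 0.0051/(14×34.5) = 1.056×10^-5 K/W
R_mineral wool = L/(kA) = 0.026/(0.0342×34.5) = 0.02204 K/W
R_brass = L/(kA) = 0.0047/(123×34.5) = 1.108×10^-6 K/W
R_total = 0.02415 K/W
Q = ΔT / R_total = 169 / 0.02415

Q ≈ 7000 W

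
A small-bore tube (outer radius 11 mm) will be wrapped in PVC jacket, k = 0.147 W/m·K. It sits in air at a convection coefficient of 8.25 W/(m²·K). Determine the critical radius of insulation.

r_cr ≈ 17.8 mm

For a cylinder r_cr = k/h = 0.147/8.25
r_cr = 17.8 mm; since the bare radius (11 mm) is below r_cr, adding a thin layer of insulation will *increase* heat loss.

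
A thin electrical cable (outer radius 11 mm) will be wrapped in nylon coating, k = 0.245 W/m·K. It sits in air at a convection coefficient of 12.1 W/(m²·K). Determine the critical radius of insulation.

r_cr ≈ 20.2 mm

For a cylinder r_cr = k/h = 0.245/12.1
r_cr = 20.2 mm; since the bare radius (11 mm) is below r_cr, adding a thin layer of insulation will *increase* heat loss.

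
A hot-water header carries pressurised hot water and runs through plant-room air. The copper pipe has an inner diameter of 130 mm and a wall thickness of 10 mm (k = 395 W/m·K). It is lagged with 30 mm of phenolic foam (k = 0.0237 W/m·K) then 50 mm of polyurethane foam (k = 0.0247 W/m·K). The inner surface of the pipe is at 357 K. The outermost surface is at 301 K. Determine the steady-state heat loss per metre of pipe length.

q′ ≈ 11.7 W/m

Radial resistances (cylindrical: R_cond = ln(r_o/r_i)/(2πkL), R_conv = 1/(h·2πrL)):
R_copper pipe wall = ln(75/65)/(2π×395×1) = 5.766×10^-5 K/W
R_phenolic foam = ln(105/75)/(2π×0.0237×1) = 2.26 K/W
R_polyurethane foam = ln(155/105)/(2π×0.0247×1) = 2.51 K/W
R_total = 4.769 K/W
Q = ΔT/R_total = 56/4.769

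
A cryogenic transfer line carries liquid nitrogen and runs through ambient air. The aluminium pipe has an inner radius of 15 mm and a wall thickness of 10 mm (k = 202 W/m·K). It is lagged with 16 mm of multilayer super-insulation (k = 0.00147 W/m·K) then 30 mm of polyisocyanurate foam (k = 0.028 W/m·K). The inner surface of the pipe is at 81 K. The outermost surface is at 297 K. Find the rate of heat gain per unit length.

For a radial system each layer contributes R = ln(r_out/r_in)/(2πkL); films add R = 1/(hA).
R_aluminium pipe wall = ln(25/15)/(2π×202×1) = 4.025×10^-4 K/W
R_multilayer super-insulation = ln(41/25)/(2π×0.00147×1) = 53.56 K/W
R_polyisocyanurate foam = ln(71/41)/(2π×0.028×1) = 3.121 K/W
R_total = 56.68 K/W
Q = ΔT/R_total = 216/56.68

q′ ≈ 3.81 W/m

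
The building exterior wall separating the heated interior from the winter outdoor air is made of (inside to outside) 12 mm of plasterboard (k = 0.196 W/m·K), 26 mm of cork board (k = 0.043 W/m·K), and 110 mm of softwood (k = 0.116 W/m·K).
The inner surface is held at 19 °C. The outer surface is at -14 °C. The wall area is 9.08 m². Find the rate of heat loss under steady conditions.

Q ≈ 186 W

Model the wall as resistances in series:
R_plasterboard = L/(kA) = 0.012/(0.196×9.08) = 0.006743 K/W
R_cork board = L/(kA) = 0.026/(0.043×9.08) = 0.06659 K/W
R_softwood = L/(kA) = 0.11/(0.116×9.08) = 0.1044 K/W
R_total = 0.1778 K/W
Q = ΔT / R_total = 33 / 0.1778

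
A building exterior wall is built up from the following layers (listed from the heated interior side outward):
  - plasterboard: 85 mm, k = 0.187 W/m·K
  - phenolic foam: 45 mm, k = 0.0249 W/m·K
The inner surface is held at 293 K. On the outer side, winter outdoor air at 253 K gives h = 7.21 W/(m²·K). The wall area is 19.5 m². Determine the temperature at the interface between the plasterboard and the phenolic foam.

T ≈ 285 K

Treating each layer as a thermal resistance in series:
R_plasterboard = L/(kA) = 0.085/(0.187×19.5) = 0.02331 K/W
R_phenolic foam = L/(kA) = 0.045/(0.0249×19.5) = 0.09268 K/W
R_outer film = 1/(h_o·A) = 1/(7.21×19.5) = 0.007113 K/W
R_total = 0.1231 K/W;  Q = ΔT/R_total = 40/0.1231 = 324.9 W
T_interface = T_inner − Q·ΣR(inner→interface) = 293 − 325×0.02331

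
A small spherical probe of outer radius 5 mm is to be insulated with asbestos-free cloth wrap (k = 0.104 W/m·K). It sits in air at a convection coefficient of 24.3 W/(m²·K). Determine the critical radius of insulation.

For a sphere r_cr = 2k/h = 2×0.104/24.3
r_cr = 8.56 mm; since the bare radius (5 mm) is below r_cr, adding a thin layer of insulation will *increase* heat loss.

r_cr ≈ 8.56 mm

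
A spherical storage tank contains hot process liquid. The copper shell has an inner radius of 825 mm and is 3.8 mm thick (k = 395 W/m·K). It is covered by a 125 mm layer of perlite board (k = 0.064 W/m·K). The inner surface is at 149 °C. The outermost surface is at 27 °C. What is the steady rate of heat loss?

Q ≈ 621 W

Each spherical layer contributes R = (1/r_i − 1/r_o)/(4πk):
R_copper shell = (1/0.825 − 1/0.8288)/(4π×395) = 1.12×10^-6 K/W
R_perlite board = (1/0.8288 − 1/0.9538)/(4π×0.064) = 0.1966 K/W
R_total = 0.1966 K/W
Q = ΔT/R_total = 122/0.1966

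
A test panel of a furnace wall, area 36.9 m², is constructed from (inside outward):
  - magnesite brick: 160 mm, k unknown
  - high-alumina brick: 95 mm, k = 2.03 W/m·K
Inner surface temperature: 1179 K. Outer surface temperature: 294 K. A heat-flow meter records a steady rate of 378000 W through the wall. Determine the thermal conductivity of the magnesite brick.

Thermal resistances in series:
R_high-alumina brick = L/(kA) = 0.095/(2.03×36.9) = 0.001268 K/W
Sum of known resistances R_other = 0.001268 K/W
Total R = ΔT/Q = 885/378000 = 0.002341 K/W
R_magnesite brick = R_total − R_other = 0.001073 K/W
k = L/(R·A) = 0.16/(0.001073×36.9)

k ≈ 4.04 W/(m·K)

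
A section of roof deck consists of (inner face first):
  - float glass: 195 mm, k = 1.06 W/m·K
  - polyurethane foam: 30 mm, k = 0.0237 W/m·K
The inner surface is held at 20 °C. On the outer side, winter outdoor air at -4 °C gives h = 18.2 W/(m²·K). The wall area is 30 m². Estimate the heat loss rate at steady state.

Series thermal resistances:
R_float glass = L/(kA) = 0.195/(1.06×30) = 0.006132 K/W
R_polyurethane foam = L/(kA) = 0.03/(0.0237×30) = 0.04219 K/W
R_outer film = 1/(h_o·A) = 1/(18.2×30) = 0.001832 K/W
R_total = 0.05016 K/W
Q = ΔT / R_total = 24 / 0.05016

Q ≈ 478 W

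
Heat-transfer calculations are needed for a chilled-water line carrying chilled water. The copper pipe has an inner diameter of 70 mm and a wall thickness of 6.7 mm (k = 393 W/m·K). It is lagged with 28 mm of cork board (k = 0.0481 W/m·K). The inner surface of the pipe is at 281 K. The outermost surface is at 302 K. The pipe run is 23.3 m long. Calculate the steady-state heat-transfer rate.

Per-layer cylindrical resistances, series-summed:
R_copper pipe wall = ln(41.7/35)/(2π×393×23.3) = 3.044×10^-6 K/W
R_cork board = ln(69.7/41.7)/(2π×0.0481×23.3) = 0.07295 K/W
R_total = 0.07295 K/W
Q = ΔT/R_total = 21/0.07295

Q ≈ 288 W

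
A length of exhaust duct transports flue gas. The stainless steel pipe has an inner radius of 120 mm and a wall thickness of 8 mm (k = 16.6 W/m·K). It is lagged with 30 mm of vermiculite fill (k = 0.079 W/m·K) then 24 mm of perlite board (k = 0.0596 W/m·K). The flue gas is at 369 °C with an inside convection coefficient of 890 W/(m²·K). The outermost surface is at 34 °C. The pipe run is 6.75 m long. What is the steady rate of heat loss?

Q ≈ 2810 W

Cylindrical conduction, so R = ln(r₂/r₁)/(2πkL) per layer, in series:
R_inner film = 1/(h_i·2πr₁L) = 1/(890×2π×0.12×6.75) = 2.208×10^-4 K/W
R_stainless steel pipe wall = ln(128/120)/(2π×16.6×6.75) = 9.167×10^-5 K/W
R_vermiculite fill = ln(158/128)/(2π×0.079×6.75) = 0.06285 K/W
R_perlite board = ln(182/158)/(2π×0.0596×6.75) = 0.05594 K/W
R_total = 0.1191 K/W
Q = ΔT/R_total = 335/0.1191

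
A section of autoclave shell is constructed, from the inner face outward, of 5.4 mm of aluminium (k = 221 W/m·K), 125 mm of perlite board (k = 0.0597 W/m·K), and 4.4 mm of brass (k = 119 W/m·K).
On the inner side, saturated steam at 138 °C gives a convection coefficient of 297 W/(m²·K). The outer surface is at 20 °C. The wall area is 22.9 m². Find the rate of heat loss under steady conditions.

Treating each layer as a thermal resistance in series:
R_inner film = 1/(h_i·A) = 1/(297×22.9) = 1.47×10^-4 K/W
R_aluminium = L/(kA) = 0.0054/(221×22.9) = 1.067×10^-6 K/W
R_perlite board = L/(kA) = 0.125/(0.0597×22.9) = 0.09143 K/W
R_brass = L/(kA) = 0.0044/(119×22.9) = 1.615×10^-6 K/W
R_total = 0.09158 K/W
Q = ΔT / R_total = 118 / 0.09158

Q ≈ 1290 W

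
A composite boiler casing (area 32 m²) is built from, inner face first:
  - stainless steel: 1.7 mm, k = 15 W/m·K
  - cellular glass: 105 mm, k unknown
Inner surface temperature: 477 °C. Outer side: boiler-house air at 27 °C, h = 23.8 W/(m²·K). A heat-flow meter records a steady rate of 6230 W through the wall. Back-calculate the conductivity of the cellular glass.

Model the wall as resistances in series:
R_stainless steel = L/(kA) = 0.0017/(15×32) = 3.542×10^-6 K/W
R_outer film = 1/(h_o·A) = 1/(23.8×32) = 0.001313 K/W
Sum of known resistances R_other = 0.001317 K/W
Total R = ΔT/Q = 450/6230 = 0.07223 K/W
R_cellular glass = R_total − R_other = 0.07091 K/W
k = L/(R·A) = 0.105/(0.07091×32)

k ≈ 0.0463 W/(m·K)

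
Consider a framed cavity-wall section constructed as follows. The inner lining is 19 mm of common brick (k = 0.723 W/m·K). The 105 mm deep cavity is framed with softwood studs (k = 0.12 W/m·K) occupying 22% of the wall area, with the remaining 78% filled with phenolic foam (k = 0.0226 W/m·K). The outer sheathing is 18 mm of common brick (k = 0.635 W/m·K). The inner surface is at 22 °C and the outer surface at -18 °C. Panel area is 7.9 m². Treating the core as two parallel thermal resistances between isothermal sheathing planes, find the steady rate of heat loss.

Q ≈ 130 W

Sheathing layers in series; stud and cavity paths in parallel between them.
R_inner = 0.019/(0.723×7.9) = 0.003327 K/W
R_stud  = 0.105/(0.12×0.22×7.9) = 0.5035 K/W
R_cav   = 0.105/(0.0226×0.78×7.9) = 0.754 K/W
1/R_core = 1/R_stud + 1/R_cav → R_core = 0.3019 K/W
R_outer = 0.018/(0.635×7.9) = 0.003588 K/W
R_total = 0.3088 K/W
Q = ΔT/R_total = 40/0.3088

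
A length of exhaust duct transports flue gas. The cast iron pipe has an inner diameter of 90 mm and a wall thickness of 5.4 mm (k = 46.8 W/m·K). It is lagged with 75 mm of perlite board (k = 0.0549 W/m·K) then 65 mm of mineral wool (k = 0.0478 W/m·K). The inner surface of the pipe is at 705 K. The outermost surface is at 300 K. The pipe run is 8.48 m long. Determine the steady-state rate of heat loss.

Q ≈ 851 W

Cylindrical conduction, so R = ln(r₂/r₁)/(2πkL) per layer, in series:
R_cast iron pipe wall = ln(50.4/45)/(2π×46.8×8.48) = 4.545×10^-5 K/W
R_perlite board = ln(125.4/50.4)/(2π×0.0549×8.48) = 0.3116 K/W
R_mineral wool = ln(190.4/125.4)/(2π×0.0478×8.48) = 0.164 K/W
R_total = 0.4756 K/W
Q = ΔT/R_total = 405/0.4756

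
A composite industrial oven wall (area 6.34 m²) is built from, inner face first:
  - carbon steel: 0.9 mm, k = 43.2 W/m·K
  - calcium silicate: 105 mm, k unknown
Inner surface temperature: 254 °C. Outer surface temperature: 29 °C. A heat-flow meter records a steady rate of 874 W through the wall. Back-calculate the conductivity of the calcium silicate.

Model the wall as resistances in series:
R_carbon steel = L/(kA) = 0.0009/(43.2×6.34) = 3.286×10^-6 K/W
Sum of known resistances R_other = 3.286×10^-6 K/W
Total R = ΔT/Q = 225/874 = 0.2574 K/W
R_calcium silicate = R_total − R_other = 0.2574 K/W
k = L/(R·A) = 0.105/(0.2574×6.34)

k ≈ 0.0643 W/(m·K)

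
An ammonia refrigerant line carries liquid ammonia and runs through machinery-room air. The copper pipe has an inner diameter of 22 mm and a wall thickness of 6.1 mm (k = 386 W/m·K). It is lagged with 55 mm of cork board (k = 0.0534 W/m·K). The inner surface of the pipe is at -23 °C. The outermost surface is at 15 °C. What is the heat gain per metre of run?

q′ ≈ 8.86 W/m

For a radial system each layer contributes R = ln(r_out/r_in)/(2πkL); films add R = 1/(hA).
R_copper pipe wall = ln(17.1/11)/(2π×386×1) = 1.819×10^-4 K/W
R_cork board = ln(72.1/17.1)/(2π×0.0534×1) = 4.289 K/W
R_total = 4.289 K/W
Q = ΔT/R_total = 38/4.289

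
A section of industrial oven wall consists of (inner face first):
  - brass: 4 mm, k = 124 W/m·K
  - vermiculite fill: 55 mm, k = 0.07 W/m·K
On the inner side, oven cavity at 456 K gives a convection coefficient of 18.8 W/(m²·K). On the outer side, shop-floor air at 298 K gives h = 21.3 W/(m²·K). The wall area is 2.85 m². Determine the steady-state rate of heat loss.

Q ≈ 508 W

Thermal resistances in series:
R_inner film = 1/(h_i·A) = 1/(18.8×2.85) = 0.01866 K/W
R_brass = L/(kA) = 0.004/(124×2.85) = 1.132×10^-5 K/W
R_vermiculite fill = L/(kA) = 0.055/(0.07×2.85) = 0.2757 K/W
R_outer film = 1/(h_o·A) = 1/(21.3×2.85) = 0.01647 K/W
R_total = 0.3108 K/W
Q = ΔT / R_total = 158 / 0.3108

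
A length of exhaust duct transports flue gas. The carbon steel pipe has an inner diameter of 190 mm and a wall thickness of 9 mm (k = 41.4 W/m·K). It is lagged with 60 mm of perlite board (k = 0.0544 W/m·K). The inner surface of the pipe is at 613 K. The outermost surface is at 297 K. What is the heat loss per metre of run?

Per-layer cylindrical resistances, series-summed:
R_carbon steel pipe wall = ln(104/95)/(2π×41.4×1) = 3.48×10^-4 K/W
R_perlite board = ln(164/104)/(2π×0.0544×1) = 1.333 K/W
R_total = 1.333 K/W
Q = ΔT/R_total = 316/1.333

q′ ≈ 237 W/m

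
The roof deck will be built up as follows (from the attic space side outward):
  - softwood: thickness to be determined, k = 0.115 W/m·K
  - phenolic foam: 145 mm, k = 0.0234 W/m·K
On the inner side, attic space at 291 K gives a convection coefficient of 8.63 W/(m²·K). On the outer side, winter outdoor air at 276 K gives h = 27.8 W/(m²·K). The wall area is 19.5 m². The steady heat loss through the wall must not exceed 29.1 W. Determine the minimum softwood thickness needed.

Using the resistance-network approach (series):
R_inner film = 1/(h_i·A) = 1/(8.63×19.5) = 0.005942 K/W
R_phenolic foam = L/(kA) = 0.145/(0.0234×19.5) = 0.3178 K/W
R_outer film = 1/(h_o·A) = 1/(27.8×19.5) = 0.001845 K/W
Sum of the known resistances R_other = 0.3256 K/W
Required total resistance R_tot = ΔT/Q_allow = 15/29.1 = 0.5155 K/W
R_softwood = R_tot − R_other = 0.1899 K/W
L = R·k·A = 0.1899×0.115×19.5

L ≈ 426 mm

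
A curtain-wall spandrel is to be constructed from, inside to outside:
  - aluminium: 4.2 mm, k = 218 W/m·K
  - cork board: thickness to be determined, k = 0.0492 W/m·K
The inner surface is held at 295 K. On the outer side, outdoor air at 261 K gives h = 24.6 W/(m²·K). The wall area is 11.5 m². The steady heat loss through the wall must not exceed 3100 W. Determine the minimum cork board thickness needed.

L ≈ 4.2 mm

Using the resistance-network approach (series):
R_aluminium = L/(kA) = 0.0042/(218×11.5) = 1.675×10^-6 K/W
R_outer film = 1/(h_o·A) = 1/(24.6×11.5) = 0.003535 K/W
Sum of the known resistances R_other = 0.003536 K/W
Required total resistance R_tot = ΔT/Q_allow = 34/3100 = 0.01097 K/W
R_cork board = R_tot − R_other = 0.007431 K/W
L = R·k·A = 0.007431×0.0492×11.5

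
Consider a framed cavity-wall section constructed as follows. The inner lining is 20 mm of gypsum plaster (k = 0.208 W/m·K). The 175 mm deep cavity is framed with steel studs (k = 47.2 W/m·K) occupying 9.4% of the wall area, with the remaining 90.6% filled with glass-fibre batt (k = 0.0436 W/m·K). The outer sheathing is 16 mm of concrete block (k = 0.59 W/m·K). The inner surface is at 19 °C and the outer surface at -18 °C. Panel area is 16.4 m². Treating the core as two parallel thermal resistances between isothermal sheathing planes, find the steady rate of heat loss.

Sheathing layers in series; stud and cavity paths in parallel between them.
R_inner = 0.02/(0.208×16.4) = 0.005863 K/W
R_stud  = 0.175/(47.2×0.094×16.4) = 0.002405 K/W
R_cav   = 0.175/(0.0436×0.906×16.4) = 0.2701 K/W
1/R_core = 1/R_stud + 1/R_cav → R_core = 0.002384 K/W
R_outer = 0.016/(0.59×16.4) = 0.001654 K/W
R_total = 0.0099 K/W
Q = ΔT/R_total = 37/0.0099

Q ≈ 3740 W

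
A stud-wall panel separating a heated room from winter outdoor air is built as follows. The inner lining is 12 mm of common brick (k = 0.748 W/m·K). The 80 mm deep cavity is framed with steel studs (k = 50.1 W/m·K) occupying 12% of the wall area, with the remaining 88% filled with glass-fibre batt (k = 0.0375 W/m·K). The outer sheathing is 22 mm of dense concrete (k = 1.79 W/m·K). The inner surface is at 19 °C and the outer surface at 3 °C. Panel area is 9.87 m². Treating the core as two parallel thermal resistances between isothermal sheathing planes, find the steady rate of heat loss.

Q ≈ 3800 W

Sheathing layers in series; stud and cavity paths in parallel between them.
R_inner = 0.012/(0.748×9.87) = 0.001625 K/W
R_stud  = 0.08/(50.1×0.12×9.87) = 0.001348 K/W
R_cav   = 0.08/(0.0375×0.88×9.87) = 0.2456 K/W
1/R_core = 1/R_stud + 1/R_cav → R_core = 0.001341 K/W
R_outer = 0.022/(1.79×9.87) = 0.001245 K/W
R_total = 0.004211 K/W
Q = ΔT/R_total = 16/0.004211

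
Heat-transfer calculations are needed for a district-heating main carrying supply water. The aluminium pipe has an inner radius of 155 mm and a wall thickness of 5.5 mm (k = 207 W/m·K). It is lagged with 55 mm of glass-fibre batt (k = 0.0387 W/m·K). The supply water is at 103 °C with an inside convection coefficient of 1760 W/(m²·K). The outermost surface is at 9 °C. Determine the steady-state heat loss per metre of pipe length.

q′ ≈ 77.5 W/m

Per-layer cylindrical resistances, series-summed:
R_inner film = 1/(h_i·2πr₁L) = 1/(1760×2π×0.155×1) = 5.834×10^-4 K/W
R_aluminium pipe wall = ln(160.5/155)/(2π×207×1) = 2.681×10^-5 K/W
R_glass-fibre batt = ln(215.5/160.5)/(2π×0.0387×1) = 1.212 K/W
R_total = 1.212 K/W
Q = ΔT/R_total = 94/1.212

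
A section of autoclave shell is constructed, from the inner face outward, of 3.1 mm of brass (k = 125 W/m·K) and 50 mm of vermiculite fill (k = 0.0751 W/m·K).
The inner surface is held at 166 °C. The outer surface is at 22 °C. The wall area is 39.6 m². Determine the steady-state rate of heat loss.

Q ≈ 8560 W

Using the resistance-network approach (series):
R_brass = L/(kA) = 0.0031/(125×39.6) = 6.263×10^-7 K/W
R_vermiculite fill = L/(kA) = 0.05/(0.0751×39.6) = 0.01681 K/W
R_total = 0.01681 K/W
Q = ΔT / R_total = 144 / 0.01681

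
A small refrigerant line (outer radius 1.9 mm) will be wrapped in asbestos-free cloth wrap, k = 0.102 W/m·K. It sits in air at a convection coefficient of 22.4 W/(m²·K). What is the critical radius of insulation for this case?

For a cylinder r_cr = k/h = 0.102/22.4
r_cr = 4.55 mm; since the bare radius (1.9 mm) is below r_cr, adding a thin layer of insulation will *increase* heat loss.

r_cr ≈ 4.55 mm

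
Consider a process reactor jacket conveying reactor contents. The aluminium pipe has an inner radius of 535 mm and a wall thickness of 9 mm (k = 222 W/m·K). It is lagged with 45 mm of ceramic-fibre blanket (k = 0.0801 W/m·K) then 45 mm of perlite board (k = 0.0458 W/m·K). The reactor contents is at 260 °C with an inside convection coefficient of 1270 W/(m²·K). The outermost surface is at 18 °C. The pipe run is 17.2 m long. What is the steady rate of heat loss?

Q ≈ 10100 W

Per-layer cylindrical resistances, series-summed:
R_inner film = 1/(h_i·2πr₁L) = 1/(1270×2π×0.535×17.2) = 1.362×10^-5 K/W
R_aluminium pipe wall = ln(544/535)/(2π×222×17.2) = 6.953×10^-7 K/W
R_ceramic-fibre blanket = ln(589/544)/(2π×0.0801×17.2) = 0.009181 K/W
R_perlite board = ln(634/589)/(2π×0.0458×17.2) = 0.01487 K/W
R_total = 0.02407 K/W
Q = ΔT/R_total = 242/0.02407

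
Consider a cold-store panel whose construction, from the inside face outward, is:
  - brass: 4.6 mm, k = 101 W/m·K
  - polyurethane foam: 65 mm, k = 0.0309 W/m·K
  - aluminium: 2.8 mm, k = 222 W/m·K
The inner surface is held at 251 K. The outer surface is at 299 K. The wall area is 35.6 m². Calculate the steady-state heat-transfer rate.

Q ≈ 812 W

Model the wall as resistances in series:
R_brass = L/(kA) = 0.0046/(101×35.6) = 1.279×10^-6 K/W
R_polyurethane foam = L/(kA) = 0.065/(0.0309×35.6) = 0.05909 K/W
R_aluminium = L/(kA) = 0.0028/(222×35.6) = 3.543×10^-7 K/W
R_total = 0.05909 K/W
Q = ΔT / R_total = 48 / 0.05909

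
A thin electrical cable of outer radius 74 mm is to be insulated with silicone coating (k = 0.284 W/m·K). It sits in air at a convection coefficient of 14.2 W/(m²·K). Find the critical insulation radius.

For a cylinder r_cr = k/h = 0.284/14.2
r_cr = 20 mm; since the bare radius (74 mm) is above r_cr, any added insulation will reduce heat loss.

r_cr ≈ 20 mm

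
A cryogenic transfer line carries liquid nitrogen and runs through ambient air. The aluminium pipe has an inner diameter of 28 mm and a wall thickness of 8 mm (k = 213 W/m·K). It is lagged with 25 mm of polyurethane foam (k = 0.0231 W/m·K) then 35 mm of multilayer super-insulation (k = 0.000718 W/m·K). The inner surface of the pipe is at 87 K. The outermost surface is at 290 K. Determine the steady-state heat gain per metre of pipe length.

Cylindrical conduction, so R = ln(r₂/r₁)/(2πkL) per layer, in series:
R_aluminium pipe wall = ln(22/14)/(2π×213×1) = 3.377×10^-4 K/W
R_polyurethane foam = ln(47/22)/(2π×0.0231×1) = 5.23 K/W
R_multilayer super-insulation = ln(82/47)/(2π×0.000718×1) = 123.4 K/W
R_total = 128.6 K/W
Q = ΔT/R_total = 203/128.6

q′ ≈ 1.58 W/m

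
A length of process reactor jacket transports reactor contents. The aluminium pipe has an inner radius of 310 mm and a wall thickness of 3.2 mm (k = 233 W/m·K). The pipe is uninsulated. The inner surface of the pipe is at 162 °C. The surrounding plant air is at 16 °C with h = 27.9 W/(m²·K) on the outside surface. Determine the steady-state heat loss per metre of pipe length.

Treating each annulus and film as a series resistance:
R_aluminium pipe wall = ln(313.2/310)/(2π×233×1) = 7.015×10^-6 K/W
R_outer film = 1/(h_o·2πr_oL) = 1/(27.9×2π×0.3132×1) = 0.01821 K/W
R_total = 0.01822 K/W
Q = ΔT/R_total = 146/0.01822

q′ ≈ 8010 W/m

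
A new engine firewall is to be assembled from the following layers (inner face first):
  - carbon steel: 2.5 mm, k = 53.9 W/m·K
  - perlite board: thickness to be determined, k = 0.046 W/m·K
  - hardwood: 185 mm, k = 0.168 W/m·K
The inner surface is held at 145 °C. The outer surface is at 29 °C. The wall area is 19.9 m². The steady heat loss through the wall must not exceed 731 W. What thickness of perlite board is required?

L ≈ 94.6 mm

Thermal resistances in series:
R_carbon steel = L/(kA) = 0.0025/(53.9×19.9) = 2.331×10^-6 K/W
R_hardwood = L/(kA) = 0.185/(0.168×19.9) = 0.05534 K/W
Sum of the known resistances R_other = 0.05534 K/W
Required total resistance R_tot = ΔT/Q_allow = 116/731 = 0.1587 K/W
R_perlite board = R_tot − R_other = 0.1033 K/W
L = R·k·A = 0.1033×0.046×19.9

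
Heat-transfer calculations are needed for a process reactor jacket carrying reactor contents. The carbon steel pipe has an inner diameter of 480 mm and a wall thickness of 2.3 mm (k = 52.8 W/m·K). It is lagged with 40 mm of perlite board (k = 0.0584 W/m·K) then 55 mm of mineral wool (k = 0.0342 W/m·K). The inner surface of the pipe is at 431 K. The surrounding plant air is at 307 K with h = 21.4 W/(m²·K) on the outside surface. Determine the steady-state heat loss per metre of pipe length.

q′ ≈ 97.9 W/m

For a radial system each layer contributes R = ln(r_out/r_in)/(2πkL); films add R = 1/(hA).
R_carbon steel pipe wall = ln(242.3/240)/(2π×52.8×1) = 2.875×10^-5 K/W
R_perlite board = ln(282.3/242.3)/(2π×0.0584×1) = 0.4164 K/W
R_mineral wool = ln(337.3/282.3)/(2π×0.0342×1) = 0.8284 K/W
R_outer film = 1/(h_o·2πr_oL) = 1/(21.4×2π×0.3373×1) = 0.02205 K/W
R_total = 1.267 K/W
Q = ΔT/R_total = 124/1.267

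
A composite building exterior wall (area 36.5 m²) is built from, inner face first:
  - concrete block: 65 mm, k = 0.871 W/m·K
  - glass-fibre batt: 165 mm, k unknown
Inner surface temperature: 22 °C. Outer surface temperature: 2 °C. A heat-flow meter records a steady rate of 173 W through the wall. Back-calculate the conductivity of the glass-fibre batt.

Using the resistance-network approach (series):
R_concrete block = L/(kA) = 0.065/(0.871×36.5) = 0.002045 K/W
Sum of known resistances R_other = 0.002045 K/W
Total R = ΔT/Q = 20/173 = 0.1156 K/W
R_glass-fibre batt = R_total − R_other = 0.1136 K/W
k = L/(R·A) = 0.165/(0.1136×36.5)

k ≈ 0.0398 W/(m·K)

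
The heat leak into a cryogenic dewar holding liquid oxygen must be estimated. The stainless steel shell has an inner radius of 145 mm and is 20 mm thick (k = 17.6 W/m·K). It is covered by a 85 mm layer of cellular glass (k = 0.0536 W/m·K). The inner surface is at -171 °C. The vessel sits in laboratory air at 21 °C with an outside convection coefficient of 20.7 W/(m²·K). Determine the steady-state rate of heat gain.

Each spherical layer contributes R = (1/r_i − 1/r_o)/(4πk):
R_stainless steel shell = (1/0.145 − 1/0.165)/(4π×17.6) = 0.00378 K/W
R_cellular glass = (1/0.165 − 1/0.25)/(4π×0.0536) = 3.059 K/W
R_outer film = 1/(h·4πr_o²) = 1/(20.7×4π×0.25²) = 0.06151 K/W
R_total = 3.125 K/W
Q = ΔT/R_total = 192/3.125

Q ≈ 61.4 W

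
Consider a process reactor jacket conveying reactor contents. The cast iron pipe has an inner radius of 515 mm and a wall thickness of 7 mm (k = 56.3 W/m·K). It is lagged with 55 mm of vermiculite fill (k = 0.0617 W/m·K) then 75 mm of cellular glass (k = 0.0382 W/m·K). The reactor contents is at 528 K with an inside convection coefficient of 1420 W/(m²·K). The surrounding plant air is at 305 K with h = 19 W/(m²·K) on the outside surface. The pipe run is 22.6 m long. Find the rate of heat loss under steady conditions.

Radial resistances (cylindrical: R_cond = ln(r_o/r_i)/(2πkL), R_conv = 1/(h·2πrL)):
R_inner film = 1/(h_i·2πr₁L) = 1/(1420×2π×0.515×22.6) = 9.63×10^-6 K/W
R_cast iron pipe wall = ln(522/515)/(2π×56.3×22.6) = 1.689×10^-6 K/W
R_vermiculite fill = ln(577/522)/(2π×0.0617×22.6) = 0.01143 K/W
R_cellular glass = ln(652/577)/(2π×0.0382×22.6) = 0.02253 K/W
R_outer film = 1/(h_o·2πr_oL) = 1/(19×2π×0.652×22.6) = 5.685×10^-4 K/W
R_total = 0.03454 K/W
Q = ΔT/R_total = 223/0.03454

Q ≈ 6460 W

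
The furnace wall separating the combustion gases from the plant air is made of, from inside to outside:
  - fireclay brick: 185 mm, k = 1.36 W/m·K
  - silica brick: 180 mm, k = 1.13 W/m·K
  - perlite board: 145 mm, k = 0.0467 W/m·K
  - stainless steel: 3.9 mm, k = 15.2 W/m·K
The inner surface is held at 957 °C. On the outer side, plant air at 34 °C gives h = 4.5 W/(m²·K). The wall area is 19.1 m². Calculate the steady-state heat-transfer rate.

Model the wall as resistances in series:
R_fireclay brick = L/(kA) = 0.185/(1.36×19.1) = 0.007122 K/W
R_silica brick = L/(kA) = 0.18/(1.13×19.1) = 0.00834 K/W
R_perlite board = L/(kA) = 0.145/(0.0467×19.1) = 0.1626 K/W
R_stainless steel = L/(kA) = 0.0039/(15.2×19.1) = 1.343×10^-5 K/W
R_outer film = 1/(h_o·A) = 1/(4.5×19.1) = 0.01163 K/W
R_total = 0.1897 K/W
Q = ΔT / R_total = 923 / 0.1897

Q ≈ 4870 W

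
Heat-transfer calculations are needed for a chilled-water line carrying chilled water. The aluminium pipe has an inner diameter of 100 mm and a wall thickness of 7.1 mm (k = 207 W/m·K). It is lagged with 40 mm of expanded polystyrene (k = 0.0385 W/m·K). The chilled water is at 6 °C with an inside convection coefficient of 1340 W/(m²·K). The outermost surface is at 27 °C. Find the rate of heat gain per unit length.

q′ ≈ 9.56 W/m

Per-layer cylindrical resistances, series-summed:
R_inner film = 1/(h_i·2πr₁L) = 1/(1340×2π×0.05×1) = 0.002375 K/W
R_aluminium pipe wall = ln(57.1/50)/(2π×207×1) = 1.021×10^-4 K/W
R_expanded polystyrene = ln(97.1/57.1)/(2π×0.0385×1) = 2.195 K/W
R_total = 2.197 K/W
Q = ΔT/R_total = 21/2.197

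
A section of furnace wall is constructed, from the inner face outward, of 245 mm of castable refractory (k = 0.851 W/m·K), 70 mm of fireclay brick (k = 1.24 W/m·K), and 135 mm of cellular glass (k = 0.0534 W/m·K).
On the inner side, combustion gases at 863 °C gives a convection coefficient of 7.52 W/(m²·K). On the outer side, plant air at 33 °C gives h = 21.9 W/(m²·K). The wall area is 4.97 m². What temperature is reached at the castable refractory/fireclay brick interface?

Thermal resistances in series:
R_inner film = 1/(h_i·A) = 1/(7.52×4.97) = 0.02676 K/W
R_castable refractory = L/(kA) = 0.245/(0.851×4.97) = 0.05793 K/W
R_fireclay brick = L/(kA) = 0.07/(1.24×4.97) = 0.01136 K/W
R_cellular glass = L/(kA) = 0.135/(0.0534×4.97) = 0.5087 K/W
R_outer film = 1/(h_o·A) = 1/(21.9×4.97) = 0.009188 K/W
R_total = 0.6139 K/W;  Q = ΔT/R_total = 830/0.6139 = 1352 W
T_interface = T_inner − Q·ΣR(inner→interface) = 863 − 1350×0.08468

T ≈ 749 °C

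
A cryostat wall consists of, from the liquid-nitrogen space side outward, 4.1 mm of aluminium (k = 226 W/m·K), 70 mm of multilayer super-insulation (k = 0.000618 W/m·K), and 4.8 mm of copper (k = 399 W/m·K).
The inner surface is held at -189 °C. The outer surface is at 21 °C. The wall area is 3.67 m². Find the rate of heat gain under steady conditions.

Q ≈ 6.8 W

Series thermal resistances:
R_aluminium = L/(kA) = 0.0041/(226×3.67) = 4.943×10^-6 K/W
R_multilayer super-insulation = L/(kA) = 0.07/(0.000618×3.67) = 30.86 K/W
R_copper = L/(kA) = 0.0048/(399×3.67) = 3.278×10^-6 K/W
R_total = 30.86 K/W
Q = ΔT / R_total = 210 / 30.86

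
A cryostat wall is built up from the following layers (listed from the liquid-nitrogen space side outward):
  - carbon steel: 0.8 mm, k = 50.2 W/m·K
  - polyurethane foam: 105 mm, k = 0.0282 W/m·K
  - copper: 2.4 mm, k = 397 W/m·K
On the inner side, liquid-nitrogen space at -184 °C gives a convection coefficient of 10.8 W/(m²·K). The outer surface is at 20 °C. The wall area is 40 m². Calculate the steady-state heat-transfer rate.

Q ≈ 2140 W

Series thermal resistances:
R_inner film = 1/(h_i·A) = 1/(10.8×40) = 0.002315 K/W
R_carbon steel = L/(kA) = 0.0008/(50.2×40) = 3.984×10^-7 K/W
R_polyurethane foam = L/(kA) = 0.105/(0.0282×40) = 0.09309 K/W
R_copper = L/(kA) = 0.0024/(397×40) = 1.511×10^-7 K/W
R_total = 0.0954 K/W
Q = ΔT / R_total = 204 / 0.0954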